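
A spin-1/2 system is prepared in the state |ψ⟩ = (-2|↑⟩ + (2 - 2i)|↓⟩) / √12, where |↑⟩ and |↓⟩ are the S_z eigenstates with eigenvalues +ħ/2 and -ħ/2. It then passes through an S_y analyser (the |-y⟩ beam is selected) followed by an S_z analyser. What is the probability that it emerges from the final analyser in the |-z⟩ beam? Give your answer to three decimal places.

0.083

First analyser (S_y): P(|-y⟩) = |⟨-y|ψ⟩|² = 4/24.
After stage 1 the state is |-y⟩; P(|-z⟩) = |⟨-z|-y⟩|² = 1/2.
Joint probability = 4/24 × 1/2 = 0.083.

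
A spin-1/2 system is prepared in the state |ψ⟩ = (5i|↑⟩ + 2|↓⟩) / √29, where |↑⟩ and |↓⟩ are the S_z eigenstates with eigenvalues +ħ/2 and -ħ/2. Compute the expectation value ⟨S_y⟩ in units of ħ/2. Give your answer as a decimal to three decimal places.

-0.690

⟨σ_y⟩ = 2 Im(a* b)/(|a|²+|b|²) with a = 5i, b = 2.
a* b = -10i, so ⟨σ_y⟩ = -20/29.
⟨S_y⟩ = (ħ/2)·⟨σ_y⟩.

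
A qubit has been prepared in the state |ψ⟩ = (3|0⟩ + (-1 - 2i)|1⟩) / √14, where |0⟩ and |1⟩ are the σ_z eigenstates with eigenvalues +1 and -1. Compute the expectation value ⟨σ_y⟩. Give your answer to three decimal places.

⟨σ_y⟩ = 2 Im(a* b)/(|a|²+|b|²) with a = 3, b = (-1 - 2i).
a* b = (-3 - 6i), so ⟨σ_y⟩ = -12/14.

-0.857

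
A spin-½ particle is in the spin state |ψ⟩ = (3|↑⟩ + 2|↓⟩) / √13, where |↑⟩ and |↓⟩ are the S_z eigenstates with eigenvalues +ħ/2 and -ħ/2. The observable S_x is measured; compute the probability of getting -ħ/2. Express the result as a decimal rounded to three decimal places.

|-x⟩ = (|↑⟩ - |↓⟩)/√2, so ⟨-x|ψ⟩ = (1) / (√2·√13).
P = |1|² / 26 = 1/26.

0.038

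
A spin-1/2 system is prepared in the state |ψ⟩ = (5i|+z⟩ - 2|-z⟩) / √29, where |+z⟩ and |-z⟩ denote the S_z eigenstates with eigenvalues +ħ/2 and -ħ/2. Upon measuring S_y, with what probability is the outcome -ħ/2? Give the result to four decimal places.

0.1552

|-y⟩ = (|+z⟩ - i|-z⟩)/√2, so ⟨-y|ψ⟩ = (3i) / (√2·√29).
P = |3i|² / 58 = 9/58.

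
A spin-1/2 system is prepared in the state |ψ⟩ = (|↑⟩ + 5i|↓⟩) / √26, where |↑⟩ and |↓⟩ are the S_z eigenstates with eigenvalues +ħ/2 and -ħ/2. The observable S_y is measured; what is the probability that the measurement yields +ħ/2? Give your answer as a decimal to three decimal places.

0.692

|+y⟩ = (|↑⟩ + i|↓⟩)/√2, so ⟨+y|ψ⟩ = (6) / (√2·√26).
P = |6|² / 52 = 36/52.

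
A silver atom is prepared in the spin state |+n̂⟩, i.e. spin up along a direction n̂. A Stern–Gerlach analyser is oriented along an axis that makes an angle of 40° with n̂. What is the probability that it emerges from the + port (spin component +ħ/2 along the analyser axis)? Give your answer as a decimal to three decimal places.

For spin-½, the probability of finding spin-up along an axis at angle θ to the initial spin direction is cos²(θ/2); spin-down is sin²(θ/2).
θ = 40°, so P = cos²(20°) ≈ 0.883.

0.883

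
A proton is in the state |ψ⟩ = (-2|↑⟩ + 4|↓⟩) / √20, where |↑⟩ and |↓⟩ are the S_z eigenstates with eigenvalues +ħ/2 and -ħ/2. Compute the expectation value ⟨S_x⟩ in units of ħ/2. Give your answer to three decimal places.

⟨σ_x⟩ = 2 Re(a* b)/(|a|²+|b|²) with a = -2, b = 4.
a* b = -8, so ⟨σ_x⟩ = -16/20.
⟨S_x⟩ = (ħ/2)·⟨σ_x⟩.

-0.800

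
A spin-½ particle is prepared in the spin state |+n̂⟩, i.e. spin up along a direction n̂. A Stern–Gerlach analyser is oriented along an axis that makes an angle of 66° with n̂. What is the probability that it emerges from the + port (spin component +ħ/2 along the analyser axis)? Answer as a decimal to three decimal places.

For spin-½, the probability of finding spin-up along an axis at angle θ to the initial spin direction is cos²(θ/2); spin-down is sin²(θ/2).
θ = 66°, so P = cos²(33°) ≈ 0.703.

0.703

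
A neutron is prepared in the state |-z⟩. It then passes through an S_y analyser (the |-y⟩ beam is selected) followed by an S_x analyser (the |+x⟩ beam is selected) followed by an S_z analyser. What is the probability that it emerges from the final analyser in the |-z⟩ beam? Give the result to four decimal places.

First analyser (S_y): from |-z⟩, P(|-y⟩) = 1/2.
After stage 1 the state is |-y⟩; P(|+x⟩) = |⟨+x|-y⟩|² = 1/2.
After stage 2 the state is |+x⟩; P(|-z⟩) = |⟨-z|+x⟩|² = 1/2.
Joint probability = 1/2 × 1/2 × 1/2 = 0.1250.

0.1250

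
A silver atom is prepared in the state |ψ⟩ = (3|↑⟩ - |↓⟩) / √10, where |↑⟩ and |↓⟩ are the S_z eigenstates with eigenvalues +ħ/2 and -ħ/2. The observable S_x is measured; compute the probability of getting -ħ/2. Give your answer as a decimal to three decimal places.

0.800

|-x⟩ = (|↑⟩ - |↓⟩)/√2, so ⟨-x|ψ⟩ = (4) / (√2·√10).
P = |4|² / 20 = 16/20.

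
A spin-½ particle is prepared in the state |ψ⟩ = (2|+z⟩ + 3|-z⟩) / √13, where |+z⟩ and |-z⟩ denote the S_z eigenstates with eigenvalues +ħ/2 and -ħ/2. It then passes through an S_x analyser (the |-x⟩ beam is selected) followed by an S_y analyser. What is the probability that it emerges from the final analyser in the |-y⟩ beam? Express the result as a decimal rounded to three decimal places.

First analyser (S_x): P(|-x⟩) = |⟨-x|ψ⟩|² = 1/26.
After stage 1 the state is |-x⟩; P(|-y⟩) = |⟨-y|-x⟩|² = 1/2.
Joint probability = 1/26 × 1/2 = 0.019.

0.019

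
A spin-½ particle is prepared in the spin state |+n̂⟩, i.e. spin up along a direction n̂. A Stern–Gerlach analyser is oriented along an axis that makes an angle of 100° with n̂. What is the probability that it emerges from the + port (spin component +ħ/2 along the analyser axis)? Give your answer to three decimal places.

0.413

For spin-½, the probability of finding spin-up along an axis at angle θ to the initial spin direction is cos²(θ/2); spin-down is sin²(θ/2).
θ = 100°, so P = cos²(50°) ≈ 0.413.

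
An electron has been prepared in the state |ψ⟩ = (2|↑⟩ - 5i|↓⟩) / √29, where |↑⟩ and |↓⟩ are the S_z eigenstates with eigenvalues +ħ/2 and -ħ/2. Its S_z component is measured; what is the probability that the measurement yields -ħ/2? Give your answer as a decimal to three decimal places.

The -ħ/2 outcome corresponds to |↓⟩. Its amplitude in |ψ⟩ is -5i/√29.
P = |-5i|² / 29 = 25/29.

0.862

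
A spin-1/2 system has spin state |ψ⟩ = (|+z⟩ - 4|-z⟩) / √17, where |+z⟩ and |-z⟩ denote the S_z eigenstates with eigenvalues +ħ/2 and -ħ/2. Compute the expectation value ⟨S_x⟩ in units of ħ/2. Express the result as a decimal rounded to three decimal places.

⟨σ_x⟩ = 2 Re(a* b)/(|a|²+|b|²) with a = 1, b = -4.
a* b = -4, so ⟨σ_x⟩ = -8/17.
⟨S_x⟩ = (ħ/2)·⟨σ_x⟩.

-0.471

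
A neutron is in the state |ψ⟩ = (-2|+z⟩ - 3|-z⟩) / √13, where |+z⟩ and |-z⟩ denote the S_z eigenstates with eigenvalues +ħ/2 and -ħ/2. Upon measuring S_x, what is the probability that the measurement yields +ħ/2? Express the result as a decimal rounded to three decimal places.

|+x⟩ = (|+z⟩ + |-z⟩)/√2, so ⟨+x|ψ⟩ = (-5) / (√2·√13).
P = |-5|² / 26 = 25/26.

0.962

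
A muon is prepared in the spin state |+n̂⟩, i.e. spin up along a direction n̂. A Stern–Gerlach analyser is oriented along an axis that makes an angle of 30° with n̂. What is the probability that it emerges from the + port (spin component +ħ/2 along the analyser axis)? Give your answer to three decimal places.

0.933

For spin-½, the probability of finding spin-up along an axis at angle θ to the initial spin direction is cos²(θ/2); spin-down is sin²(θ/2).
θ = 30°, so P = cos²(15°) ≈ 0.933.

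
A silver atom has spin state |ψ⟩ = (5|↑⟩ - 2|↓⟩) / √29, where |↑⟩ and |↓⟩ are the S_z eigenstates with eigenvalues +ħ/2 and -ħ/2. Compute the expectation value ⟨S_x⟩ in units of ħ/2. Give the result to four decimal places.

-0.6897

⟨σ_x⟩ = 2 Re(a* b)/(|a|²+|b|²) with a = 5, b = -2.
a* b = -10, so ⟨σ_x⟩ = -20/29.
⟨S_x⟩ = (ħ/2)·⟨σ_x⟩.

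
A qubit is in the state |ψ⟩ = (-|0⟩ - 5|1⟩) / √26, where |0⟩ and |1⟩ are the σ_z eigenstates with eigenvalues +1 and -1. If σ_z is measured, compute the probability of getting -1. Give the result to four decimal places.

0.9615

The -1 outcome corresponds to |1⟩. Its amplitude in |ψ⟩ is -5/√26.
P = |-5|² / 26 = 25/26.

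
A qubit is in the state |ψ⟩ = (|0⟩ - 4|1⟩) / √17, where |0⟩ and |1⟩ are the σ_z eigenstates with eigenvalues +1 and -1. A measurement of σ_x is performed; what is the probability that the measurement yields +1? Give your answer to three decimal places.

|+x⟩ = (|0⟩ + |1⟩)/√2, so ⟨+x|ψ⟩ = (-3) / (√2·√17).
P = |-3|² / 34 = 9/34.

0.265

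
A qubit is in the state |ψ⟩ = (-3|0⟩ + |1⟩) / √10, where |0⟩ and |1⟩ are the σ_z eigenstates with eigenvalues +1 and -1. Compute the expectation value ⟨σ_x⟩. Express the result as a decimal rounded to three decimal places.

-0.600

⟨σ_x⟩ = 2 Re(a* b)/(|a|²+|b|²) with a = -3, b = 1.
a* b = -3, so ⟨σ_x⟩ = -6/10.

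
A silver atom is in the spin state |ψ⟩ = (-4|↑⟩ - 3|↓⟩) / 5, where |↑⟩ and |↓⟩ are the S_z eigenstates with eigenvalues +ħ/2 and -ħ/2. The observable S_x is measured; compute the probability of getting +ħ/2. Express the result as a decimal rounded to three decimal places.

|+x⟩ = (|↑⟩ + |↓⟩)/√2, so ⟨+x|ψ⟩ = (-7) / (√2·5).
P = |-7|² / 50 = 49/50.

0.980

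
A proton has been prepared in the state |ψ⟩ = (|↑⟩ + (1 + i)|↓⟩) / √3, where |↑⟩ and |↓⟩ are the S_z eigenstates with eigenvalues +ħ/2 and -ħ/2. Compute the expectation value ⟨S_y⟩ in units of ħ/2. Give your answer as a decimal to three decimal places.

0.667

⟨σ_y⟩ = 2 Im(a* b)/(|a|²+|b|²) with a = 1, b = (1 + i).
a* b = (1 + i), so ⟨σ_y⟩ = 2/3.
⟨S_y⟩ = (ħ/2)·⟨σ_y⟩.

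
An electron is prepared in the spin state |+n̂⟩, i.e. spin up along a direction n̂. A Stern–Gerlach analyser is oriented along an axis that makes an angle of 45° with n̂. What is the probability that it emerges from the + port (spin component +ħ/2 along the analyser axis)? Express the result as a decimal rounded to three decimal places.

0.854

For spin-½, the probability of finding spin-up along an axis at angle θ to the initial spin direction is cos²(θ/2); spin-down is sin²(θ/2).
θ = 45°, so P = cos²(22.5°) ≈ 0.854.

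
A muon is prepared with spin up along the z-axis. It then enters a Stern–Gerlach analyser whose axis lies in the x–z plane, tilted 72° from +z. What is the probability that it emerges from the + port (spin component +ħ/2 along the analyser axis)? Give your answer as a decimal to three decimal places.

0.655

For spin-½, the probability of finding spin-up along an axis at angle θ to the initial spin direction is cos²(θ/2); spin-down is sin²(θ/2).
θ = 72°, so P = cos²(36°) ≈ 0.655.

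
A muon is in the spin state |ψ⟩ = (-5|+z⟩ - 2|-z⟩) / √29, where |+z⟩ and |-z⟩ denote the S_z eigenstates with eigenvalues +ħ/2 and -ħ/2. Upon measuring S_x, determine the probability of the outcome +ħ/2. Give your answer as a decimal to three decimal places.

0.845

|+x⟩ = (|+z⟩ + |-z⟩)/√2, so ⟨+x|ψ⟩ = (-7) / (√2·√29).
P = |-7|² / 58 = 49/58.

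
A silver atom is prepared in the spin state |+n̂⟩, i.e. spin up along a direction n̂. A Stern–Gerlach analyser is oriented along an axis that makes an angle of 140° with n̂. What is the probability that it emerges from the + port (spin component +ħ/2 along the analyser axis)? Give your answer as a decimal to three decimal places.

For spin-½, the probability of finding spin-up along an axis at angle θ to the initial spin direction is cos²(θ/2); spin-down is sin²(θ/2).
θ = 140°, so P = cos²(70°) ≈ 0.117.

0.117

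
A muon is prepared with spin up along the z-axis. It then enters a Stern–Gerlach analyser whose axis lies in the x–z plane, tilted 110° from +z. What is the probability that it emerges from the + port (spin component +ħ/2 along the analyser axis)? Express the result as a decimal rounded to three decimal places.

For spin-½, the probability of finding spin-up along an axis at angle θ to the initial spin direction is cos²(θ/2); spin-down is sin²(θ/2).
θ = 110°, so P = cos²(55°) ≈ 0.329.

0.329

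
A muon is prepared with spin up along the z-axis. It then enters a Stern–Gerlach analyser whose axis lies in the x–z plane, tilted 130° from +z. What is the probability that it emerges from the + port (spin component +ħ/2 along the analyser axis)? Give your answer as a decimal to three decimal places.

For spin-½, the probability of finding spin-up along an axis at angle θ to the initial spin direction is cos²(θ/2); spin-down is sin²(θ/2).
θ = 130°, so P = cos²(65°) ≈ 0.179.

0.179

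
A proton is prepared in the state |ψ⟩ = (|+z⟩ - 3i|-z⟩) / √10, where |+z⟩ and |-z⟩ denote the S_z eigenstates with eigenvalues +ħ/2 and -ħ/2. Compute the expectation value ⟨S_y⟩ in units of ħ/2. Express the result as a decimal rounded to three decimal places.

-0.600

⟨σ_y⟩ = 2 Im(a* b)/(|a|²+|b|²) with a = 1, b = -3i.
a* b = -3i, so ⟨σ_y⟩ = -6/10.
⟨S_y⟩ = (ħ/2)·⟨σ_y⟩.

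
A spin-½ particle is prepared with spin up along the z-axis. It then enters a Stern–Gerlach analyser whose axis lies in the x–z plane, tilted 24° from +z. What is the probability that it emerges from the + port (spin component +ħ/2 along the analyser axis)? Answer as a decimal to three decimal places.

0.957

For spin-½, the probability of finding spin-up along an axis at angle θ to the initial spin direction is cos²(θ/2); spin-down is sin²(θ/2).
θ = 24°, so P = cos²(12°) ≈ 0.957.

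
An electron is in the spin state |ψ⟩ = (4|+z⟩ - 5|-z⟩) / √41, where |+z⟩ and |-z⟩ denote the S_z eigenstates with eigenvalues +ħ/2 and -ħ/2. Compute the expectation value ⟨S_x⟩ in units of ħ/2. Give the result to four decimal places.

⟨σ_x⟩ = 2 Re(a* b)/(|a|²+|b|²) with a = 4, b = -5.
a* b = -20, so ⟨σ_x⟩ = -40/41.
⟨S_x⟩ = (ħ/2)·⟨σ_x⟩.

-0.9756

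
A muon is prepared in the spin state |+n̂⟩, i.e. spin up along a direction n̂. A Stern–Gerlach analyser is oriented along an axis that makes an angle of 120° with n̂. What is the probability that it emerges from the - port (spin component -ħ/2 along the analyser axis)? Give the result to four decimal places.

For spin-½, the probability of finding spin-up along an axis at angle θ to the initial spin direction is cos²(θ/2); spin-down is sin²(θ/2).
θ = 120°, so P = sin²(60°) ≈ 0.7500.

0.7500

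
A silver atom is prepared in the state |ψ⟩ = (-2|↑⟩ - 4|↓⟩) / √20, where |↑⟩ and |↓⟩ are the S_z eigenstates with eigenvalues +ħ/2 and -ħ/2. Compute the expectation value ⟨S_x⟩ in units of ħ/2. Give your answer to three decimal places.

⟨σ_x⟩ = 2 Re(a* b)/(|a|²+|b|²) with a = -2, b = -4.
a* b = 8, so ⟨σ_x⟩ = 16/20.
⟨S_x⟩ = (ħ/2)·⟨σ_x⟩.

0.800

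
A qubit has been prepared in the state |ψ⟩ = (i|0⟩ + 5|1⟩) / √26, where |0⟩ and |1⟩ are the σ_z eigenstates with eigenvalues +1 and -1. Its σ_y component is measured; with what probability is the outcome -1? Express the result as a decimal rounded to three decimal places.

0.692

|-y⟩ = (|0⟩ - i|1⟩)/√2, so ⟨-y|ψ⟩ = (6i) / (√2·√26).
P = |6i|² / 52 = 36/52.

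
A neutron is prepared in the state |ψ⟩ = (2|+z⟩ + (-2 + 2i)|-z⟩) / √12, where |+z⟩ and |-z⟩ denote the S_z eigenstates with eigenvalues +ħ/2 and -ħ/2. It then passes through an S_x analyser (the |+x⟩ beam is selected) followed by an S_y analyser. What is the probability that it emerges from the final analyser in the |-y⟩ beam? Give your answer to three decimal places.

0.083

First analyser (S_x): P(|+x⟩) = |⟨+x|ψ⟩|² = 4/24.
After stage 1 the state is |+x⟩; P(|-y⟩) = |⟨-y|+x⟩|² = 1/2.
Joint probability = 4/24 × 1/2 = 0.083.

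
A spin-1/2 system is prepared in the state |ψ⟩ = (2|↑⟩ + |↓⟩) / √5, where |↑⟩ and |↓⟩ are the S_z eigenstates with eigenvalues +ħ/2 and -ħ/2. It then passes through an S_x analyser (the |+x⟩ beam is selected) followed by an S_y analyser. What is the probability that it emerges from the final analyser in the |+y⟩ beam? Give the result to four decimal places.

0.4500

First analyser (S_x): P(|+x⟩) = |⟨+x|ψ⟩|² = 9/10.
After stage 1 the state is |+x⟩; P(|+y⟩) = |⟨+y|+x⟩|² = 1/2.
Joint probability = 9/10 × 1/2 = 0.4500.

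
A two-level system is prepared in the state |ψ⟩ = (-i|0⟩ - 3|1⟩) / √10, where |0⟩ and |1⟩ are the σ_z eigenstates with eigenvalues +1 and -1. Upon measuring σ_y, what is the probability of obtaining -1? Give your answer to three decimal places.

|-y⟩ = (|0⟩ - i|1⟩)/√2, so ⟨-y|ψ⟩ = (-4i) / (√2·√10).
P = |-4i|² / 20 = 16/20.

0.800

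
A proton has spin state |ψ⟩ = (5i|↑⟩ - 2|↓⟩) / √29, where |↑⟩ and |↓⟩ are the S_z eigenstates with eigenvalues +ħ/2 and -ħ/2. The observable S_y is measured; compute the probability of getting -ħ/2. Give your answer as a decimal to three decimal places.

0.155

|-y⟩ = (|↑⟩ - i|↓⟩)/√2, so ⟨-y|ψ⟩ = (3i) / (√2·√29).
P = |3i|² / 58 = 9/58.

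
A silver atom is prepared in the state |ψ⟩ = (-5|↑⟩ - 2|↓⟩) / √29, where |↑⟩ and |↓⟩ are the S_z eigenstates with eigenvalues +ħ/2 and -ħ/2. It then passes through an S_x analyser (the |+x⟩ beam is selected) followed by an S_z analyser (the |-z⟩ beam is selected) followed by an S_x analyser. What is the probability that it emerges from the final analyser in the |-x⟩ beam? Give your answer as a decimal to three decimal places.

First analyser (S_x): P(|+x⟩) = |⟨+x|ψ⟩|² = 49/58.
After stage 1 the state is |+x⟩; P(|-z⟩) = |⟨-z|+x⟩|² = 1/2.
After stage 2 the state is |-z⟩; P(|-x⟩) = |⟨-x|-z⟩|² = 1/2.
Joint probability = 49/58 × 1/2 × 1/2 = 0.211.

0.211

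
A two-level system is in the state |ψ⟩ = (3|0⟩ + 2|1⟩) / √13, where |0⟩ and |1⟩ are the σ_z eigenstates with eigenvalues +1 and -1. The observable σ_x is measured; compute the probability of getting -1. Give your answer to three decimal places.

0.038

|-x⟩ = (|0⟩ - |1⟩)/√2, so ⟨-x|ψ⟩ = (1) / (√2·√13).
P = |1|² / 26 = 1/26.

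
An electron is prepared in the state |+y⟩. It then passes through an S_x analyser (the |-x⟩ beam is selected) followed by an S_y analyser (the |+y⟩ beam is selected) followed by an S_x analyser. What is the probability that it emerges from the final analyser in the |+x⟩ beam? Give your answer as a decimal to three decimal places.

First analyser (S_x): from |+y⟩, P(|-x⟩) = 1/2.
After stage 1 the state is |-x⟩; P(|+y⟩) = |⟨+y|-x⟩|² = 1/2.
After stage 2 the state is |+y⟩; P(|+x⟩) = |⟨+x|+y⟩|² = 1/2.
Joint probability = 1/2 × 1/2 × 1/2 = 0.125.

0.125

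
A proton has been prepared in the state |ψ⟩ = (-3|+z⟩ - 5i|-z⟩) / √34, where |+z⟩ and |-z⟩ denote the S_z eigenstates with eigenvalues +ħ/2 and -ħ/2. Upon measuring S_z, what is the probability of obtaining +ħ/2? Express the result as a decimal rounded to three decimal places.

0.265

The +ħ/2 outcome corresponds to |+z⟩. Its amplitude in |ψ⟩ is -3/√34.
P = |-3|² / 34 = 9/34.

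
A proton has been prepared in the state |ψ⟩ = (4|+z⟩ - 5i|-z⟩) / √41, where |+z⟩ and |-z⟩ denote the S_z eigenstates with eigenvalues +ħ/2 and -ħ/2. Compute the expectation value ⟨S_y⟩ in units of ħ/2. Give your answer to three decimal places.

-0.976

⟨σ_y⟩ = 2 Im(a* b)/(|a|²+|b|²) with a = 4, b = -5i.
a* b = -20i, so ⟨σ_y⟩ = -40/41.
⟨S_y⟩ = (ħ/2)·⟨σ_y⟩.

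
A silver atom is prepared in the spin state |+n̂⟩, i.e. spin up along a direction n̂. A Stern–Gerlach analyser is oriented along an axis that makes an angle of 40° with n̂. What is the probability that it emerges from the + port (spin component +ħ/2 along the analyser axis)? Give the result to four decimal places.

For spin-½, the probability of finding spin-up along an axis at angle θ to the initial spin direction is cos²(θ/2); spin-down is sin²(θ/2).
θ = 40°, so P = cos²(20°) ≈ 0.8830.

0.8830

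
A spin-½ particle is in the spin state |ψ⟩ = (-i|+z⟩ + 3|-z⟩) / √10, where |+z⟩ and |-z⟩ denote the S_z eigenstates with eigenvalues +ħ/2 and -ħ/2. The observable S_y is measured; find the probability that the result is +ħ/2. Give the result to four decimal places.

0.8000

|+y⟩ = (|+z⟩ + i|-z⟩)/√2, so ⟨+y|ψ⟩ = (-4i) / (√2·√10).
P = |-4i|² / 20 = 16/20.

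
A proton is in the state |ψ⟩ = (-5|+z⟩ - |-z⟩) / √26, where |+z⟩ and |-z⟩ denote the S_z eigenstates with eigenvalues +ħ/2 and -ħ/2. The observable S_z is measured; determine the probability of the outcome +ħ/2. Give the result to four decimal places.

The +ħ/2 outcome corresponds to |+z⟩. Its amplitude in |ψ⟩ is -5/√26.
P = |-5|² / 26 = 25/26.

0.9615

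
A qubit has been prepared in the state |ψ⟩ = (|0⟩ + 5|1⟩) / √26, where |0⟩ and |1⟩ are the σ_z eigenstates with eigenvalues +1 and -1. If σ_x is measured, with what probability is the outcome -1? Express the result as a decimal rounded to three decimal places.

0.308

|-x⟩ = (|0⟩ - |1⟩)/√2, so ⟨-x|ψ⟩ = (-4) / (√2·√26).
P = |-4|² / 52 = 16/52.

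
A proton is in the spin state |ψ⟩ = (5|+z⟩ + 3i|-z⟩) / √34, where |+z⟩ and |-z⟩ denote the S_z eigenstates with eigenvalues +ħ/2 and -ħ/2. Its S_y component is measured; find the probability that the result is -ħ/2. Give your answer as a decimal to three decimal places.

|-y⟩ = (|+z⟩ - i|-z⟩)/√2, so ⟨-y|ψ⟩ = (2) / (√2·√34).
P = |2|² / 68 = 4/68.

0.059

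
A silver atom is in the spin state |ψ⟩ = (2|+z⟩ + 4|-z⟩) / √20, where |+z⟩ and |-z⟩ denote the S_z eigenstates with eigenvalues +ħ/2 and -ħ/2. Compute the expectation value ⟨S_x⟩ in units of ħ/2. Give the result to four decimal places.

⟨σ_x⟩ = 2 Re(a* b)/(|a|²+|b|²) with a = 2, b = 4.
a* b = 8, so ⟨σ_x⟩ = 16/20.
⟨S_x⟩ = (ħ/2)·⟨σ_x⟩.

0.8000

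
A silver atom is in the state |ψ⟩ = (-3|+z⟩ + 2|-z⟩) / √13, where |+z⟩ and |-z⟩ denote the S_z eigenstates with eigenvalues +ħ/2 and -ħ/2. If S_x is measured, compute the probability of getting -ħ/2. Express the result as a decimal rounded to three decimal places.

0.962

|-x⟩ = (|+z⟩ - |-z⟩)/√2, so ⟨-x|ψ⟩ = (-5) / (√2·√13).
P = |-5|² / 26 = 25/26.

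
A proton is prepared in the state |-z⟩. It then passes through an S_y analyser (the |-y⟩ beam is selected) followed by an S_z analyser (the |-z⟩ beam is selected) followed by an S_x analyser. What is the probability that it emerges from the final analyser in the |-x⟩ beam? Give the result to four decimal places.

First analyser (S_y): from |-z⟩, P(|-y⟩) = 1/2.
After stage 1 the state is |-y⟩; P(|-z⟩) = |⟨-z|-y⟩|² = 1/2.
After stage 2 the state is |-z⟩; P(|-x⟩) = |⟨-x|-z⟩|² = 1/2.
Joint probability = 1/2 × 1/2 × 1/2 = 0.1250.

0.1250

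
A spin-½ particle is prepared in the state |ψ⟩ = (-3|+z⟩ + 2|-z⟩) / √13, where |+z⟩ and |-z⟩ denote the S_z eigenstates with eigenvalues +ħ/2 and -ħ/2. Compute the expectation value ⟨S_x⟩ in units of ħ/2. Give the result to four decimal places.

⟨σ_x⟩ = 2 Re(a* b)/(|a|²+|b|²) with a = -3, b = 2.
a* b = -6, so ⟨σ_x⟩ = -12/13.
⟨S_x⟩ = (ħ/2)·⟨σ_x⟩.

-0.9231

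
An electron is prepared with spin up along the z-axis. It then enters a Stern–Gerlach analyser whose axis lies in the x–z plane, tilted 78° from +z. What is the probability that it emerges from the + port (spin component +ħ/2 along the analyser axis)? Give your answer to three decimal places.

0.604

For spin-½, the probability of finding spin-up along an axis at angle θ to the initial spin direction is cos²(θ/2); spin-down is sin²(θ/2).
θ = 78°, so P = cos²(39°) ≈ 0.604.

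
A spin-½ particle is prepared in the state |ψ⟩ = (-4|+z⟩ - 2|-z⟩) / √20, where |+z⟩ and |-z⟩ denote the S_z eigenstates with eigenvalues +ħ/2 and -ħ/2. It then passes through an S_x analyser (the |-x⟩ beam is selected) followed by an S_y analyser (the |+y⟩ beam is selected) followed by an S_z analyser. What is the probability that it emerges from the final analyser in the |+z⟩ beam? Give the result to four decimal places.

0.0250

First analyser (S_x): P(|-x⟩) = |⟨-x|ψ⟩|² = 4/40.
After stage 1 the state is |-x⟩; P(|+y⟩) = |⟨+y|-x⟩|² = 1/2.
After stage 2 the state is |+y⟩; P(|+z⟩) = |⟨+z|+y⟩|² = 1/2.
Joint probability = 4/40 × 1/2 × 1/2 = 0.0250.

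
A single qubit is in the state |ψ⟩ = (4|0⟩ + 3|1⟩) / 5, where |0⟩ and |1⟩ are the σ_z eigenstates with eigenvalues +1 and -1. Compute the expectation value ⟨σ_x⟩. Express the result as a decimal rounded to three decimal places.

0.960

⟨σ_x⟩ = 2 Re(a* b)/(|a|²+|b|²) with a = 4, b = 3.
a* b = 12, so ⟨σ_x⟩ = 24/25.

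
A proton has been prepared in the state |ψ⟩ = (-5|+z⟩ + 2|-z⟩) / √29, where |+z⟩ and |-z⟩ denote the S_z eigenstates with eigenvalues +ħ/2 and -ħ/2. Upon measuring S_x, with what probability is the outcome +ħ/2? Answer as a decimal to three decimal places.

0.155

|+x⟩ = (|+z⟩ + |-z⟩)/√2, so ⟨+x|ψ⟩ = (-3) / (√2·√29).
P = |-3|² / 58 = 9/58.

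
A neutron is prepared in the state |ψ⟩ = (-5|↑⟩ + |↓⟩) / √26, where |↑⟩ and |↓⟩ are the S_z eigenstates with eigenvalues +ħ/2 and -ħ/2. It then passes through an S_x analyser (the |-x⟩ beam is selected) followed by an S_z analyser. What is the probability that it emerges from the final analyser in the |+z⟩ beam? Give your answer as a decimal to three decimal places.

0.346

First analyser (S_x): P(|-x⟩) = |⟨-x|ψ⟩|² = 36/52.
After stage 1 the state is |-x⟩; P(|+z⟩) = |⟨+z|-x⟩|² = 1/2.
Joint probability = 36/52 × 1/2 = 0.346.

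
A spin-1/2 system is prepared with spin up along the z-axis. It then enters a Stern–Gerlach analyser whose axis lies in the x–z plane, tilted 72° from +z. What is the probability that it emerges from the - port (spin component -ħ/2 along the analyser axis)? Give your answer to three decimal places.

For spin-½, the probability of finding spin-up along an axis at angle θ to the initial spin direction is cos²(θ/2); spin-down is sin²(θ/2).
θ = 72°, so P = sin²(36°) ≈ 0.345.

0.345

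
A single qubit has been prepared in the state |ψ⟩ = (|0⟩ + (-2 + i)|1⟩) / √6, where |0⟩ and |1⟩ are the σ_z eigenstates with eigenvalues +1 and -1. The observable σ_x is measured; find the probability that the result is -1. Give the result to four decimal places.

|-x⟩ = (|0⟩ - |1⟩)/√2, so ⟨-x|ψ⟩ = (3 - i) / (√2·√6).
P = |3 - i|² / 12 = 10/12.

0.8333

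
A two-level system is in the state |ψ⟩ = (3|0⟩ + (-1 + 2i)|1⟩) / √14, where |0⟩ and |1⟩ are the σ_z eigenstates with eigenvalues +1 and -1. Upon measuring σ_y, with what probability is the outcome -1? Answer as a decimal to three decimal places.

0.071

|-y⟩ = (|0⟩ - i|1⟩)/√2, so ⟨-y|ψ⟩ = (1 - i) / (√2·√14).
P = |1 - i|² / 28 = 2/28.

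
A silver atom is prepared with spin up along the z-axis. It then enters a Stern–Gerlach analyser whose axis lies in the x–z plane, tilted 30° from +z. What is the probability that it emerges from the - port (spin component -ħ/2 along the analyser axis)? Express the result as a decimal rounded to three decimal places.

0.067

For spin-½, the probability of finding spin-up along an axis at angle θ to the initial spin direction is cos²(θ/2); spin-down is sin²(θ/2).
θ = 30°, so P = sin²(15°) ≈ 0.067.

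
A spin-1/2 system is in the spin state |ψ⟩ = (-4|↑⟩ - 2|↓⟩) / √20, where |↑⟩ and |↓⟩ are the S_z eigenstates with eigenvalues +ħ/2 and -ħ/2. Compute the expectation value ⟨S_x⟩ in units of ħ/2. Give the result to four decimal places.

⟨σ_x⟩ = 2 Re(a* b)/(|a|²+|b|²) with a = -4, b = -2.
a* b = 8, so ⟨σ_x⟩ = 16/20.
⟨S_x⟩ = (ħ/2)·⟨σ_x⟩.

0.8000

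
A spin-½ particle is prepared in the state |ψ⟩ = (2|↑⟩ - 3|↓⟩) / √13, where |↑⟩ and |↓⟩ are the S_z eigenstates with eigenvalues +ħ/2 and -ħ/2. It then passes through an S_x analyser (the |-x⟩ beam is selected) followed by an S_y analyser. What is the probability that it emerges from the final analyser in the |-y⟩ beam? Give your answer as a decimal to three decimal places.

0.481

First analyser (S_x): P(|-x⟩) = |⟨-x|ψ⟩|² = 25/26.
After stage 1 the state is |-x⟩; P(|-y⟩) = |⟨-y|-x⟩|² = 1/2.
Joint probability = 25/26 × 1/2 = 0.481.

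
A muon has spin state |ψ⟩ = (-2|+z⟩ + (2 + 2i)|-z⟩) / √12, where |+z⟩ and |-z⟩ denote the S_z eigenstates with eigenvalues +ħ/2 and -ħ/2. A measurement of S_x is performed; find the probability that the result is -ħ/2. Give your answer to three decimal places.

|-x⟩ = (|+z⟩ - |-z⟩)/√2, so ⟨-x|ψ⟩ = (-4 - 2i) / (√2·√12).
P = |-4 - 2i|² / 24 = 20/24.

0.833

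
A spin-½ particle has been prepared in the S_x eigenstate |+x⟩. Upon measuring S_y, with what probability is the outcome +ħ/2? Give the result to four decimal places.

0.5000

In the S_z basis, |+x⟩ = (|↑⟩ + |↓⟩)/√2 and |+y⟩ = (|↑⟩ + i|↓⟩)/√2.
|⟨+y|+x⟩|² = 1/2.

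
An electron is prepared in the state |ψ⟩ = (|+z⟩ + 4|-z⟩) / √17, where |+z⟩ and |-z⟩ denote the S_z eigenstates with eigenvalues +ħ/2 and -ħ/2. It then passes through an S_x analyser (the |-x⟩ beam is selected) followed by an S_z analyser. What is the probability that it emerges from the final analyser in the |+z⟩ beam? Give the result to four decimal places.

0.1324

First analyser (S_x): P(|-x⟩) = |⟨-x|ψ⟩|² = 9/34.
After stage 1 the state is |-x⟩; P(|+z⟩) = |⟨+z|-x⟩|² = 1/2.
Joint probability = 9/34 × 1/2 = 0.1324.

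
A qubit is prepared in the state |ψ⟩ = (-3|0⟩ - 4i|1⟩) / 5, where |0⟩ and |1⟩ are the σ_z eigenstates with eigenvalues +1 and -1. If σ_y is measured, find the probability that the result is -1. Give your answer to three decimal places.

|-y⟩ = (|0⟩ - i|1⟩)/√2, so ⟨-y|ψ⟩ = (1) / (√2·5).
P = |1|² / 50 = 1/50.

0.020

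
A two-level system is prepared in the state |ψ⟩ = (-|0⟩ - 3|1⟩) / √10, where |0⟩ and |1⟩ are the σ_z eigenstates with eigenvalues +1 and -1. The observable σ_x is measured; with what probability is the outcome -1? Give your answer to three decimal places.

0.200

|-x⟩ = (|0⟩ - |1⟩)/√2, so ⟨-x|ψ⟩ = (2) / (√2·√10).
P = |2|² / 20 = 4/20.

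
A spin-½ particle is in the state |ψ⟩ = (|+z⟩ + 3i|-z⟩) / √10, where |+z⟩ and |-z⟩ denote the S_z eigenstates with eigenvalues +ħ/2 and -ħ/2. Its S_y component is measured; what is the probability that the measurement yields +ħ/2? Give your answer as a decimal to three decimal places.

0.800

|+y⟩ = (|+z⟩ + i|-z⟩)/√2, so ⟨+y|ψ⟩ = (4) / (√2·√10).
P = |4|² / 20 = 16/20.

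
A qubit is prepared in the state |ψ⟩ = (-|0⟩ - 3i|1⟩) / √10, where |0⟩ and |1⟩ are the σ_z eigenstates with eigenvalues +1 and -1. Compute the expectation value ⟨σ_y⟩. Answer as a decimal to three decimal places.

⟨σ_y⟩ = 2 Im(a* b)/(|a|²+|b|²) with a = -1, b = -3i.
a* b = 3i, so ⟨σ_y⟩ = 6/10.

0.600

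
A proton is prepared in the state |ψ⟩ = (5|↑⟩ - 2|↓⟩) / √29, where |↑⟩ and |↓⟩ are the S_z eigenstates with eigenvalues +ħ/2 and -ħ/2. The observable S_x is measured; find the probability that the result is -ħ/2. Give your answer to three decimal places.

|-x⟩ = (|↑⟩ - |↓⟩)/√2, so ⟨-x|ψ⟩ = (7) / (√2·√29).
P = |7|² / 58 = 49/58.

0.845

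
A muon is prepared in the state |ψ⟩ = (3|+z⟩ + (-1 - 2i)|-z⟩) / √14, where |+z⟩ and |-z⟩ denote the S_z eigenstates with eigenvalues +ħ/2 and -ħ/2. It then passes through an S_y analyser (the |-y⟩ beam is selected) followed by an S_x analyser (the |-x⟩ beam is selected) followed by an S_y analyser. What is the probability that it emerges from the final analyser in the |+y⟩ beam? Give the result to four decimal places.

0.2321

First analyser (S_y): P(|-y⟩) = |⟨-y|ψ⟩|² = 26/28.
After stage 1 the state is |-y⟩; P(|-x⟩) = |⟨-x|-y⟩|² = 1/2.
After stage 2 the state is |-x⟩; P(|+y⟩) = |⟨+y|-x⟩|² = 1/2.
Joint probability = 26/28 × 1/2 × 1/2 = 0.2321.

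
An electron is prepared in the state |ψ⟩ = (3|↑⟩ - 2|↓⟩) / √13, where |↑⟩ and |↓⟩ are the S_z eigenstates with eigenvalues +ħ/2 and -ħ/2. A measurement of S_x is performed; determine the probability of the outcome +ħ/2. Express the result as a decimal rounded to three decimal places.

|+x⟩ = (|↑⟩ + |↓⟩)/√2, so ⟨+x|ψ⟩ = (1) / (√2·√13).
P = |1|² / 26 = 1/26.

0.038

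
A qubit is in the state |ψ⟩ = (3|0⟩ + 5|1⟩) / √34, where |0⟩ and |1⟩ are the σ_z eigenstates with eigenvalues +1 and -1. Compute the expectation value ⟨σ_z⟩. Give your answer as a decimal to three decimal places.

⟨σ_z⟩ = |a|² - |b|² divided by |a|²+|b|², with a, b the |0⟩, |1⟩ amplitudes.
= (9 - 25)/34 = -16/34.

-0.471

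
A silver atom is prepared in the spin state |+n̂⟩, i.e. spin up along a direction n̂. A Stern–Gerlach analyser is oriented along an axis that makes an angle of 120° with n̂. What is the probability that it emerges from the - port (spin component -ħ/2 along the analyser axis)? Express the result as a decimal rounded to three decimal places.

0.750

For spin-½, the probability of finding spin-up along an axis at angle θ to the initial spin direction is cos²(θ/2); spin-down is sin²(θ/2).
θ = 120°, so P = sin²(60°) ≈ 0.750.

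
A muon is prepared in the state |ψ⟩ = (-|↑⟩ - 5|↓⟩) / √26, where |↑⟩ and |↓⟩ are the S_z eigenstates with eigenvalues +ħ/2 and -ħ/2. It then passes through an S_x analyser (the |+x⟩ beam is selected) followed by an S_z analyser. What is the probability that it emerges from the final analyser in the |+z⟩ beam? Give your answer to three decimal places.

0.346

First analyser (S_x): P(|+x⟩) = |⟨+x|ψ⟩|² = 36/52.
After stage 1 the state is |+x⟩; P(|+z⟩) = |⟨+z|+x⟩|² = 1/2.
Joint probability = 36/52 × 1/2 = 0.346.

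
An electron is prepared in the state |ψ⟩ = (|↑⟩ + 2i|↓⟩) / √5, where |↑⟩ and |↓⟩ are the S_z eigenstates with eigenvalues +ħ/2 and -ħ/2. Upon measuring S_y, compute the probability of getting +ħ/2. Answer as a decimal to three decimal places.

|+y⟩ = (|↑⟩ + i|↓⟩)/√2, so ⟨+y|ψ⟩ = (3) / (√2·√5).
P = |3|² / 10 = 9/10.

0.900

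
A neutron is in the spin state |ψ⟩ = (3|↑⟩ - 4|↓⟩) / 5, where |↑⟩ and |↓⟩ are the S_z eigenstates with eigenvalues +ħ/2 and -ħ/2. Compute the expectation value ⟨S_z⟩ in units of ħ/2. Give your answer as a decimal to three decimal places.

⟨σ_z⟩ = |a|² - |b|² divided by |a|²+|b|², with a, b the |↑⟩, |↓⟩ amplitudes.
= (9 - 16)/25 = -7/25.
⟨S_z⟩ = (ħ/2)·⟨σ_z⟩.

-0.280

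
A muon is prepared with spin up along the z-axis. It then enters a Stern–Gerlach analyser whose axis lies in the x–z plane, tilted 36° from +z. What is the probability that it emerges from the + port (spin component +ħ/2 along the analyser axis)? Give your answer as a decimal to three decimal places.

0.905

For spin-½, the probability of finding spin-up along an axis at angle θ to the initial spin direction is cos²(θ/2); spin-down is sin²(θ/2).
θ = 36°, so P = cos²(18°) ≈ 0.905.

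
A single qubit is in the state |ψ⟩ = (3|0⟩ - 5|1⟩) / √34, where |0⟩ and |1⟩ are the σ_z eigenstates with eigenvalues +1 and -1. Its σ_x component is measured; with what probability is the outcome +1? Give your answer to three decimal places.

0.059

|+x⟩ = (|0⟩ + |1⟩)/√2, so ⟨+x|ψ⟩ = (-2) / (√2·√34).
P = |-2|² / 68 = 4/68.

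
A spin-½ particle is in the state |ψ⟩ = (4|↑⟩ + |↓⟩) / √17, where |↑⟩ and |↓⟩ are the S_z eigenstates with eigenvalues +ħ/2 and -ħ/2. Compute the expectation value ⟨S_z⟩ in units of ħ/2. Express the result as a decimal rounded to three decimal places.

0.882

⟨σ_z⟩ = |a|² - |b|² divided by |a|²+|b|², with a, b the |↑⟩, |↓⟩ amplitudes.
= (16 - 1)/17 = 15/17.
⟨S_z⟩ = (ħ/2)·⟨σ_z⟩.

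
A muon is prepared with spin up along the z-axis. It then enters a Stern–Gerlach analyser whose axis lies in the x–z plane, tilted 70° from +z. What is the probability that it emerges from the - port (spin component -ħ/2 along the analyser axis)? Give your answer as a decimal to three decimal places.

0.329

For spin-½, the probability of finding spin-up along an axis at angle θ to the initial spin direction is cos²(θ/2); spin-down is sin²(θ/2).
θ = 70°, so P = sin²(35°) ≈ 0.329.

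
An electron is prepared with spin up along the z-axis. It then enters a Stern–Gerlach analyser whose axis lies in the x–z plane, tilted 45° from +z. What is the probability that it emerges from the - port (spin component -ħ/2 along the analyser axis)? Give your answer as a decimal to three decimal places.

For spin-½, the probability of finding spin-up along an axis at angle θ to the initial spin direction is cos²(θ/2); spin-down is sin²(θ/2).
θ = 45°, so P = sin²(22.5°) ≈ 0.146.

0.146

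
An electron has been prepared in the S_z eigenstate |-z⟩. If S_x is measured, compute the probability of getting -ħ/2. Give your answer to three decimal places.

In the S_z basis, |-z⟩ = |↓⟩ and |-x⟩ = (|↑⟩ - |↓⟩)/√2.
|⟨-x|-z⟩|² = 1/2.

0.500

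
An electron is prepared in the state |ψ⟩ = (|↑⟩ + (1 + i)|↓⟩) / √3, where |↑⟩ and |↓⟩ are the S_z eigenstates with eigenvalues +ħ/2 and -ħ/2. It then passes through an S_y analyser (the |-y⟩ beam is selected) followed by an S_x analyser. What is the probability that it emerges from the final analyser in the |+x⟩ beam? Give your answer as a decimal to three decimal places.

First analyser (S_y): P(|-y⟩) = |⟨-y|ψ⟩|² = 1/6.
After stage 1 the state is |-y⟩; P(|+x⟩) = |⟨+x|-y⟩|² = 1/2.
Joint probability = 1/6 × 1/2 = 0.083.

0.083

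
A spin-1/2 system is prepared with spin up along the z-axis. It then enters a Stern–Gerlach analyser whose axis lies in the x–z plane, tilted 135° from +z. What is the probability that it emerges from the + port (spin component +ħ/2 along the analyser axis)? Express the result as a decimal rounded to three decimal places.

0.146

For spin-½, the probability of finding spin-up along an axis at angle θ to the initial spin direction is cos²(θ/2); spin-down is sin²(θ/2).
θ = 135°, so P = cos²(67.5°) ≈ 0.146.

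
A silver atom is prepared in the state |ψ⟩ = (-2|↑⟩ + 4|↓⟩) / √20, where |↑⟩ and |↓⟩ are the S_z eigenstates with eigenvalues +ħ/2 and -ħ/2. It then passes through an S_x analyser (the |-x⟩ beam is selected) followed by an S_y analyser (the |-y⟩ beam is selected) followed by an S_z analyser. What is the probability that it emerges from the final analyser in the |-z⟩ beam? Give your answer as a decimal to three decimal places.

0.225

First analyser (S_x): P(|-x⟩) = |⟨-x|ψ⟩|² = 36/40.
After stage 1 the state is |-x⟩; P(|-y⟩) = |⟨-y|-x⟩|² = 1/2.
After stage 2 the state is |-y⟩; P(|-z⟩) = |⟨-z|-y⟩|² = 1/2.
Joint probability = 36/40 × 1/2 × 1/2 = 0.225.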